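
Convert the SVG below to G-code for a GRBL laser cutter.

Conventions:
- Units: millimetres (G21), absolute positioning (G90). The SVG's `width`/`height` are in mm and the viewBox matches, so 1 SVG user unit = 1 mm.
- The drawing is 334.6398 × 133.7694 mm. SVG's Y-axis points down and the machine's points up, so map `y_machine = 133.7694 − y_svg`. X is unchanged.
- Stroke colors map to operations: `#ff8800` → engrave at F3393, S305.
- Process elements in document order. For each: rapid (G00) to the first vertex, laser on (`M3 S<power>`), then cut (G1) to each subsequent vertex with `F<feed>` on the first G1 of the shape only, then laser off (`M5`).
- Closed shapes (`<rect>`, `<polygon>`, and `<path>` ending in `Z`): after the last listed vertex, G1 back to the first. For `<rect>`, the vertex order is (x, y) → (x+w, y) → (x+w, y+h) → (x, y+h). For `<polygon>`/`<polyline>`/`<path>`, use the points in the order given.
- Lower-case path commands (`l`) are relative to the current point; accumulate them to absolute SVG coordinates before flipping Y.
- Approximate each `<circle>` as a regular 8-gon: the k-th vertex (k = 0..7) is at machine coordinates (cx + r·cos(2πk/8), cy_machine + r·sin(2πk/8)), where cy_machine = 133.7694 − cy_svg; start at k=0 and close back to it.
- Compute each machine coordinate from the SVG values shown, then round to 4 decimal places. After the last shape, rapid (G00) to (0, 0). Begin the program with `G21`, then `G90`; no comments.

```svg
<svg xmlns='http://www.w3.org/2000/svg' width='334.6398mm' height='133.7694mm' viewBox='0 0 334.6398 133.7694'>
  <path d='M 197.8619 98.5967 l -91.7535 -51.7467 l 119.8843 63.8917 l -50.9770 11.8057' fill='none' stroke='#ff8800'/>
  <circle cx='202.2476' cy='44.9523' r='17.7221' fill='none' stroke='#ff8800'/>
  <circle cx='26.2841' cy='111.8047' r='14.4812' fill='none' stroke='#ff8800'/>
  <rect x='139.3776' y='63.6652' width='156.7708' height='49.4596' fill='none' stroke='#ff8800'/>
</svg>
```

G21
G90
G00 X197.8619 Y35.1727
M3 S305
G1 X106.1084 Y86.9194 F3393
G1 X225.9927 Y23.0277
G1 X175.0157 Y11.2220
M5
G00 X219.9697 Y88.8171
M3 S305
G1 X214.7790 Y101.3485 F3393
G1 X202.2476 Y106.5392
G1 X189.7162 Y101.3485
G1 X184.5255 Y88.8171
G1 X189.7162 Y76.2857
G1 X202.2476 Y71.0950
G1 X214.7790 Y76.2857
G1 X219.9697 Y88.8171
M5
G00 X40.7653 Y21.9647
M3 S305
G1 X36.5239 Y32.2045 F3393
G1 X26.2841 Y36.4459
G1 X16.0443 Y32.2045
G1 X11.8029 Y21.9647
G1 X16.0443 Y11.7249
G1 X26.2841 Y7.4835
G1 X36.5239 Y11.7249
G1 X40.7653 Y21.9647
M5
G00 X139.3776 Y70.1042
M3 S305
G1 X296.1484 Y70.1042 F3393
G1 X296.1484 Y20.6446
G1 X139.3776 Y20.6446
G1 X139.3776 Y70.1042
M5
G00 X0.0000 Y0.0000

Since the viewBox matches the mm dimensions, user units are millimetres directly. The only transform is the Y-flip y_m = 133.7694 − y_svg.

Shape 1 is a open polyline drawn with `<path>`. Its stroke #ff8800 means engrave at S305, F3393. After flipping Y the toolpath is (197.8619,35.1727) → (106.1084,86.9194) → (225.9927,23.0277) → (175.0157,11.2220).

Shape 2 is a circle drawn with `<circle>`. Its stroke #ff8800 means engrave at S305, F3393. After flipping Y the toolpath is (219.9697,88.8171) → (214.7790,101.3485) → (202.2476,106.5392) → (189.7162,101.3485) → (184.5255,88.8171) → (189.7162,76.2857) → (202.2476,71.0950) → (214.7790,76.2857) → (219.9697,88.8171), returning to the start.

Shape 3 is a circle drawn with `<circle>`. Its stroke #ff8800 means engrave at S305, F3393. After flipping Y the toolpath is (40.7653,21.9647) → (36.5239,32.2045) → (26.2841,36.4459) → (16.0443,32.2045) → (11.8029,21.9647) → (16.0443,11.7249) → (26.2841,7.4835) → (36.5239,11.7249) → (40.7653,21.9647), returning to the start.

Shape 4 is a rectangle drawn with `<rect>`. Its stroke #ff8800 means engrave at S305, F3393. After flipping Y the toolpath is (139.3776,70.1042) → (296.1484,70.1042) → (296.1484,20.6446) → (139.3776,20.6446) → (139.3776,70.1042), returning to the start.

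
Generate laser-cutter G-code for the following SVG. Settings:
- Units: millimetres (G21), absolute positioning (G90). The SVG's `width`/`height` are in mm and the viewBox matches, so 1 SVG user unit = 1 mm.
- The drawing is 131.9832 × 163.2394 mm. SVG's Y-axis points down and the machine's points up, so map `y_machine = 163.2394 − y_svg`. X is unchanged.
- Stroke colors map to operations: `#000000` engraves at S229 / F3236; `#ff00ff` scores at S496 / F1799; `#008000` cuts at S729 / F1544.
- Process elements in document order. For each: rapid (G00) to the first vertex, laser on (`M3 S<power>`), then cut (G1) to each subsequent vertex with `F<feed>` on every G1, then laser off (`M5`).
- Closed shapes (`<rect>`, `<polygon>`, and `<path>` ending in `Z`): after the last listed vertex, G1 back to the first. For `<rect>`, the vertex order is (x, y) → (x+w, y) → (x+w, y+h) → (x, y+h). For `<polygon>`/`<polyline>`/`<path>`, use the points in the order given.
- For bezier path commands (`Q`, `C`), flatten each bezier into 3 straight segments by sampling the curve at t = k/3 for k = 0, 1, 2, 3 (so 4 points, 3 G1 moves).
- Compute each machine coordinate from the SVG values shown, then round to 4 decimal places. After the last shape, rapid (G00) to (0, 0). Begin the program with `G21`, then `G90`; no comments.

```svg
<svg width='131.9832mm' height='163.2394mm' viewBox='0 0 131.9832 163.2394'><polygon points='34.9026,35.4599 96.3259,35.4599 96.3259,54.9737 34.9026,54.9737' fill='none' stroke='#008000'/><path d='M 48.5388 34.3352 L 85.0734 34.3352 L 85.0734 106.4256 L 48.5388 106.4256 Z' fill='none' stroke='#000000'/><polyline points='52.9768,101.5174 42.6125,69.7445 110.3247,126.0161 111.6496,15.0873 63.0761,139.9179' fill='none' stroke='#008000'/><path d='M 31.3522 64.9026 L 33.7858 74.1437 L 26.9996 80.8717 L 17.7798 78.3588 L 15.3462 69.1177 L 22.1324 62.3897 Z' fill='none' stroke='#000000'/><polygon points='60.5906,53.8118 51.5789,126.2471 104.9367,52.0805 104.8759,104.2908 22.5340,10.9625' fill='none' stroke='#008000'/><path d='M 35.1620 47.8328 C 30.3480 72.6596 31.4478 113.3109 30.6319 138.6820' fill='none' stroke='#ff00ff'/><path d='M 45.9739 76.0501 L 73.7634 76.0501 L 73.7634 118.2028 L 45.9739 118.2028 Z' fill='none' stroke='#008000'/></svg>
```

G21
G90
G00 X34.9026 Y127.7795
M3 S729
G1 X96.3259 Y127.7795 F1544
G1 X96.3259 Y108.2657 F1544
G1 X34.9026 Y108.2657 F1544
G1 X34.9026 Y127.7795 F1544
M5
G00 X48.5388 Y128.9042
M3 S229
G1 X85.0734 Y128.9042 F3236
G1 X85.0734 Y56.8138 F3236
G1 X48.5388 Y56.8138 F3236
G1 X48.5388 Y128.9042 F3236
M5
G00 X52.9768 Y61.7220
M3 S729
G1 X42.6125 Y93.4949 F1544
G1 X110.3247 Y37.2233 F1544
G1 X111.6496 Y148.1521 F1544
G1 X63.0761 Y23.3215 F1544
M5
G00 X31.3522 Y98.3368
M3 S229
G1 X33.7858 Y89.0957 F3236
G1 X26.9996 Y82.3677 F3236
G1 X17.7798 Y84.8806 F3236
G1 X15.3462 Y94.1217 F3236
G1 X22.1324 Y100.8497 F3236
G1 X31.3522 Y98.3368 F3236
M5
G00 X60.5906 Y109.4276
M3 S729
G1 X51.5789 Y36.9923 F1544
G1 X104.9367 Y111.1589 F1544
G1 X104.8759 Y58.9486 F1544
G1 X22.5340 Y152.2769 F1544
G1 X60.5906 Y109.4276 F1544
M5
G00 X35.1620 Y115.4066
M3 S496
G1 X32.0293 Y86.4570 F1799
G1 X31.0992 Y53.8699 F1799
G1 X30.6319 Y24.5574 F1799
M5
G00 X45.9739 Y87.1893
M3 S729
G1 X73.7634 Y87.1893 F1544
G1 X73.7634 Y45.0366 F1544
G1 X45.9739 Y45.0366 F1544
G1 X45.9739 Y87.1893 F1544
M5
G00 X0.0000 Y0.0000

1 u = 1 mm; y_m = 163.2394 − y.

[1] `<polygon>` rectangle, #008000→cut S729 F1544: (34.9026,127.7795) → (96.3259,127.7795) → (96.3259,108.2657) → (34.9026,108.2657) → (34.9026,127.7795) (closed)

[2] `<path>` rectangle, #000000→engrave S229 F3236: (48.5388,128.9042) → (85.0734,128.9042) → (85.0734,56.8138) → (48.5388,56.8138) → (48.5388,128.9042) (closed)

[3] `<polyline>` open polyline, #008000→cut S729 F1544: (52.9768,61.7220) → (42.6125,93.4949) → (110.3247,37.2233) → (111.6496,148.1521) → (63.0761,23.3215)

[4] `<path>` regular polygon, #000000→engrave S229 F3236: (31.3522,98.3368) → (33.7858,89.0957) → (26.9996,82.3677) → (17.7798,84.8806) → (15.3462,94.1217) → (22.1324,100.8497) → (31.3522,98.3368) (closed)

[5] `<polygon>` closed polygon, #008000→cut S729 F1544: (60.5906,109.4276) → (51.5789,36.9923) → (104.9367,111.1589) → (104.8759,58.9486) → (22.5340,152.2769) → (60.5906,109.4276) (closed)

[6] `<path>` cubic bezier, #ff00ff→score S496 F1799: (35.1620,115.4066) → (32.0293,86.4570) → (31.0992,53.8699) → (30.6319,24.5574)

[7] `<path>` rectangle, #008000→cut S729 F1544: (45.9739,87.1893) → (73.7634,87.1893) → (73.7634,45.0366) → (45.9739,45.0366) → (45.9739,87.1893) (closed)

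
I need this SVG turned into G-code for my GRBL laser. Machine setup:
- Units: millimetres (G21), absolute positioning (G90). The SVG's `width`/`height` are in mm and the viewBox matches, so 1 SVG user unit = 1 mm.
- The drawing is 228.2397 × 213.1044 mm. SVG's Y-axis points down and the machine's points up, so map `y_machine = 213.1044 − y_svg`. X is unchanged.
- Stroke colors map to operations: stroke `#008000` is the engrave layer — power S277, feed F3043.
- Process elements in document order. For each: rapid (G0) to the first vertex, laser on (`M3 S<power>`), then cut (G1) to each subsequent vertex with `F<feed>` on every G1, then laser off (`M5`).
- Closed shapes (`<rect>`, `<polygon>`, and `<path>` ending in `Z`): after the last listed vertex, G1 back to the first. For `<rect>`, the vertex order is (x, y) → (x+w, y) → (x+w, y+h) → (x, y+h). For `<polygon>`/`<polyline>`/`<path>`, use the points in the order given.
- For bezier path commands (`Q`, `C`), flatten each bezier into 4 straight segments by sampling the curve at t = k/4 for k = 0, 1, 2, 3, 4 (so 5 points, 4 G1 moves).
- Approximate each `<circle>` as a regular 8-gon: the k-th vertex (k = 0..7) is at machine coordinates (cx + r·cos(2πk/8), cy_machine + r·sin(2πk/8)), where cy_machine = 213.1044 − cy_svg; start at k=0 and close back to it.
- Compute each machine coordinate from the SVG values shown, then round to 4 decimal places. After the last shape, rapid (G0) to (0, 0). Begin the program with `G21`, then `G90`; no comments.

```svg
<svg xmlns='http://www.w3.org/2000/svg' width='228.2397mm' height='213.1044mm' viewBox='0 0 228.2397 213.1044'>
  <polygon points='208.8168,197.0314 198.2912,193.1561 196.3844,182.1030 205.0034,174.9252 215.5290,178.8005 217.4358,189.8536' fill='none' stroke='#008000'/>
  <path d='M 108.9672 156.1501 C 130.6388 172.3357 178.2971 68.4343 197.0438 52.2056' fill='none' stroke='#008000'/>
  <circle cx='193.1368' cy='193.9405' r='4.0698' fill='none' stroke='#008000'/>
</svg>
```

viewBox `0 0 228.2397 213.1044` with mm width/height → 1 unit = 1 mm. Flip: y_m = 213.1044 − y_svg.

**Shape 1** — `<polygon>` regular polygon, stroke `#008000` → engrave (S277, F3043). Machine vertices: (208.8168,16.0730) → (198.2912,19.9483) → (196.3844,31.0014) → (205.0034,38.1792) → (215.5290,34.3039) → (217.4358,23.2508) → (208.8168,16.0730). Closed: final G1 returns to the first vertex.

**Shape 2** — `<path>` cubic bezier, stroke `#008000` → engrave (S277, F3043). Control points (SVG): P0=(108.9672,156.1501), P1=(130.6388,172.3357), P2=(178.2971,68.4343), P3=(197.0438,52.2056); sampled at t=k/4. Machine vertices: (108.9672,56.9543) → (129.2356,64.0852) → (154.1023,96.7712) → (178.4206,135.5349) → (197.0438,160.8988). Open path.

**Shape 3** — `<circle>` circle, stroke `#008000` → engrave (S277, F3043). Machine vertices: (197.2066,19.1639) → (196.0146,22.0417) → (193.1368,23.2337) → (190.2590,22.0417) → (189.0670,19.1639) → (190.2590,16.2861) → (193.1368,15.0941) → (196.0146,16.2861) → (197.2066,19.1639). Closed: final G1 returns to the first vertex.

G21
G90
G0 X208.8168 Y16.0730
M3 S277
G1 X198.2912 Y19.9483 F3043
G1 X196.3844 Y31.0014 F3043
G1 X205.0034 Y38.1792 F3043
G1 X215.5290 Y34.3039 F3043
G1 X217.4358 Y23.2508 F3043
G1 X208.8168 Y16.0730 F3043
M5
G0 X108.9672 Y56.9543
M3 S277
G1 X129.2356 Y64.0852 F3043
G1 X154.1023 Y96.7712 F3043
G1 X178.4206 Y135.5349 F3043
G1 X197.0438 Y160.8988 F3043
M5
G0 X197.2066 Y19.1639
M3 S277
G1 X196.0146 Y22.0417 F3043
G1 X193.1368 Y23.2337 F3043
G1 X190.2590 Y22.0417 F3043
G1 X189.0670 Y19.1639 F3043
G1 X190.2590 Y16.2861 F3043
G1 X193.1368 Y15.0941 F3043
G1 X196.0146 Y16.2861 F3043
G1 X197.2066 Y19.1639 F3043
M5
G0 X0.0000 Y0.0000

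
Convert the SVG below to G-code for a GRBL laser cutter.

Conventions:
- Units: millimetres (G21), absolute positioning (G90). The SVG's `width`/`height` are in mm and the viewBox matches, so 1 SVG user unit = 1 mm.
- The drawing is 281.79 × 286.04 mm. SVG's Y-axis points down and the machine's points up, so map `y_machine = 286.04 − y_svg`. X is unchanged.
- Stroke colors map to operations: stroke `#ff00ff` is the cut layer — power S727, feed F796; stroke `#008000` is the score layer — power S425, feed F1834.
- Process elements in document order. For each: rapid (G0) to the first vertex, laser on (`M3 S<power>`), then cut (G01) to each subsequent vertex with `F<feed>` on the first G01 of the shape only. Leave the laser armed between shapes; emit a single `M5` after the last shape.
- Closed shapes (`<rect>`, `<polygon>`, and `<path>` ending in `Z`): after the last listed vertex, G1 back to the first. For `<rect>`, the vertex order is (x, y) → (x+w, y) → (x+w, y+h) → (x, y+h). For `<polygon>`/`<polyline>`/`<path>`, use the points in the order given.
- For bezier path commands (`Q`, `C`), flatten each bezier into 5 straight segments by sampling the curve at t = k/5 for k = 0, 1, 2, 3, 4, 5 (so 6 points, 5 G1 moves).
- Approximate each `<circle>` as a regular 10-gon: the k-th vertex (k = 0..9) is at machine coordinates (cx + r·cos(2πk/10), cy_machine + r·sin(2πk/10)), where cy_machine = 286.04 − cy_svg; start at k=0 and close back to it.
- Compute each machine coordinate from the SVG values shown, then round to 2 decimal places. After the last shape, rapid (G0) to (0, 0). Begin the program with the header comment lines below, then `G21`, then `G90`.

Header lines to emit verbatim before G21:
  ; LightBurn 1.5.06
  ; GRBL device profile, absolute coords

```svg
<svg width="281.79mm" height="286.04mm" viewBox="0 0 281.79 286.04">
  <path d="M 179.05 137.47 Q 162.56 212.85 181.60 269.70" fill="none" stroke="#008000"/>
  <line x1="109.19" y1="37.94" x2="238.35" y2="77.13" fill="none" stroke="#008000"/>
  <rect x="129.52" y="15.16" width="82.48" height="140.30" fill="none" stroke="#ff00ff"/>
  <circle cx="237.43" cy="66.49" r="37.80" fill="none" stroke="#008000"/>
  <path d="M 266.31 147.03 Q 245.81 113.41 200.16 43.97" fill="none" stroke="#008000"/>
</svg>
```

1 u = 1 mm; y_m = 286.04 − y.

[1] `<path>` quadratic bezier, #008000→score S425 F1834: (179.05,148.57) → (173.88,119.16) → (171.54,91.23) → (172.05,64.78) → (175.41,39.82) → (181.60,16.34)

[2] `<line>` line segment, #008000→score S425 F1834: (109.19,248.10) → (238.35,208.91)

[3] `<rect>` rectangle, #ff00ff→cut S727 F796: (129.52,270.88) → (212.00,270.88) → (212.00,130.58) → (129.52,130.58) → (129.52,270.88) (closed)

[4] `<circle>` circle, #008000→score S425 F1834: (275.23,219.55) → (268.01,241.77) → (249.11,255.50) → (225.75,255.50) → (206.85,241.77) → (199.63,219.55) → (206.85,197.33) → (225.75,183.60) → (249.11,183.60) → (268.01,197.33) → (275.23,219.55) (closed)

[5] `<path>` quadratic bezier, #008000→score S425 F1834: (266.31,139.01) → (257.10,153.89) → (245.89,171.64) → (232.66,192.25) → (217.41,215.73) → (200.16,242.07)

; LightBurn 1.5.06
; GRBL device profile, absolute coords
G21
G90
G0 X179.05 Y148.57
M3 S425
G01 X173.88 Y119.16 F1834
G01 X171.54 Y91.23
G01 X172.05 Y64.78
G01 X175.41 Y39.82
G01 X181.60 Y16.34
G0 X109.19 Y248.10
M3 S425
G01 X238.35 Y208.91 F1834
G0 X129.52 Y270.88
M3 S727
G01 X212.00 Y270.88 F796
G01 X212.00 Y130.58
G01 X129.52 Y130.58
G01 X129.52 Y270.88
G0 X275.23 Y219.55
M3 S425
G01 X268.01 Y241.77 F1834
G01 X249.11 Y255.50
G01 X225.75 Y255.50
G01 X206.85 Y241.77
G01 X199.63 Y219.55
G01 X206.85 Y197.33
G01 X225.75 Y183.60
G01 X249.11 Y183.60
G01 X268.01 Y197.33
G01 X275.23 Y219.55
G0 X266.31 Y139.01
M3 S425
G01 X257.10 Y153.89 F1834
G01 X245.89 Y171.64
G01 X232.66 Y192.25
G01 X217.41 Y215.73
G01 X200.16 Y242.07
M5
G0 X0.00 Y0.00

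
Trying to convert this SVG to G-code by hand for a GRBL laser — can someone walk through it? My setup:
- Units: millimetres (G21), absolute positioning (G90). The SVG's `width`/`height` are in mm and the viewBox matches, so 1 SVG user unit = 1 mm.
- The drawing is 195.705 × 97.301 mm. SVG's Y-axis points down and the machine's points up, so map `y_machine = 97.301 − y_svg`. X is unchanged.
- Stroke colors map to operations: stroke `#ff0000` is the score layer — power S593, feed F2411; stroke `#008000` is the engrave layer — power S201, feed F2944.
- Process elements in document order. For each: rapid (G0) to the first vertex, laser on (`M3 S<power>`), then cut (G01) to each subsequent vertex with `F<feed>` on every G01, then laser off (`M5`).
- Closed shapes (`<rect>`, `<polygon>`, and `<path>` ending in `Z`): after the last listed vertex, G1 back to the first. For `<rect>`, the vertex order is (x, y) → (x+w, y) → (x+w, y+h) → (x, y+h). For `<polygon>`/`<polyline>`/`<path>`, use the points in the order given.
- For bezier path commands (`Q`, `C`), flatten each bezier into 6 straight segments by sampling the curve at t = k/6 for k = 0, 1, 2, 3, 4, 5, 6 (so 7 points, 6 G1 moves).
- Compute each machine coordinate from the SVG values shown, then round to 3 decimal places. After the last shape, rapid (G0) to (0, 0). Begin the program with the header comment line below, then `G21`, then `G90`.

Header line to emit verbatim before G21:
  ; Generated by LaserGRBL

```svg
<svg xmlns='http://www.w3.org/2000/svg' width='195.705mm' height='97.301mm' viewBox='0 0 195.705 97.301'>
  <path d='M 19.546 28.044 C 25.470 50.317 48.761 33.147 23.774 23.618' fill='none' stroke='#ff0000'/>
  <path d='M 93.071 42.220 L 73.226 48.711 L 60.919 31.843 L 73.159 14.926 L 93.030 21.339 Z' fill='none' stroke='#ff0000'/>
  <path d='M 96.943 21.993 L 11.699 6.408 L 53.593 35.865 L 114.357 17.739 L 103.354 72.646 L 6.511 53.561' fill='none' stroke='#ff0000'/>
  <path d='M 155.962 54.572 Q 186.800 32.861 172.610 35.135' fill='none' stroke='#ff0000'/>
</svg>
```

; Generated by LaserGRBL
G21
G90
G0 X19.546 Y69.257
M3 S593
G01 X23.651 Y61.189 F2411
G01 X28.828 Y58.388 F2411
G01 X33.252 Y59.544 F2411
G01 X35.100 Y63.351 F2411
G01 X32.548 Y68.500 F2411
G01 X23.774 Y73.683 F2411
M5
G0 X93.071 Y55.081
M3 S593
G01 X73.226 Y48.590 F2411
G01 X60.919 Y65.458 F2411
G01 X73.159 Y82.375 F2411
G01 X93.030 Y75.962 F2411
G01 X93.071 Y55.081 F2411
M5
G0 X96.943 Y75.308
M3 S593
G01 X11.699 Y90.893 F2411
G01 X53.593 Y61.436 F2411
G01 X114.357 Y79.562 F2411
G01 X103.354 Y24.655 F2411
G01 X6.511 Y43.740 F2411
M5
G0 X155.962 Y42.729
M3 S593
G01 X164.991 Y49.300 F2411
G01 X171.518 Y54.538 F2411
G01 X175.543 Y58.444 F2411
G01 X177.067 Y61.017 F2411
G01 X176.089 Y62.258 F2411
G01 X172.610 Y62.166 F2411
M5
G0 X0.000 Y0.000

viewBox `0 0 195.705 97.301` with mm width/height → 1 unit = 1 mm. Flip: y_m = 97.301 − y_svg.

**Shape 1** — `<path>` cubic bezier, stroke `#ff0000` → score (S593, F2411). Control points (SVG): P0=(19.546,28.044), P1=(25.470,50.317), P2=(48.761,33.147), P3=(23.774,23.618); sampled at t=k/6. Machine vertices: (19.546,69.257) → (23.651,61.189) → (28.828,58.388) → (33.252,59.544) → (35.100,63.351) → (32.548,68.500) → (23.774,73.683). Open path.

**Shape 2** — `<path>` regular polygon, stroke `#ff0000` → score (S593, F2411). Machine vertices: (93.071,55.081) → (73.226,48.590) → (60.919,65.458) → (73.159,82.375) → (93.030,75.962) → (93.071,55.081). Closed: final G1 returns to the first vertex.

**Shape 3** — `<path>` open polyline, stroke `#ff0000` → score (S593, F2411). Machine vertices: (96.943,75.308) → (11.699,90.893) → (53.593,61.436) → (114.357,79.562) → (103.354,24.655) → (6.511,43.740). Open path.

**Shape 4** — `<path>` quadratic bezier, stroke `#ff0000` → score (S593, F2411). Control points (SVG): P0=(155.962,54.572), P1=(186.800,32.861), P2=(172.610,35.135); sampled at t=k/6. Machine vertices: (155.962,42.729) → (164.991,49.300) → (171.518,54.538) → (175.543,58.444) → (177.067,61.017) → (176.089,62.258) → (172.610,62.166). Open path.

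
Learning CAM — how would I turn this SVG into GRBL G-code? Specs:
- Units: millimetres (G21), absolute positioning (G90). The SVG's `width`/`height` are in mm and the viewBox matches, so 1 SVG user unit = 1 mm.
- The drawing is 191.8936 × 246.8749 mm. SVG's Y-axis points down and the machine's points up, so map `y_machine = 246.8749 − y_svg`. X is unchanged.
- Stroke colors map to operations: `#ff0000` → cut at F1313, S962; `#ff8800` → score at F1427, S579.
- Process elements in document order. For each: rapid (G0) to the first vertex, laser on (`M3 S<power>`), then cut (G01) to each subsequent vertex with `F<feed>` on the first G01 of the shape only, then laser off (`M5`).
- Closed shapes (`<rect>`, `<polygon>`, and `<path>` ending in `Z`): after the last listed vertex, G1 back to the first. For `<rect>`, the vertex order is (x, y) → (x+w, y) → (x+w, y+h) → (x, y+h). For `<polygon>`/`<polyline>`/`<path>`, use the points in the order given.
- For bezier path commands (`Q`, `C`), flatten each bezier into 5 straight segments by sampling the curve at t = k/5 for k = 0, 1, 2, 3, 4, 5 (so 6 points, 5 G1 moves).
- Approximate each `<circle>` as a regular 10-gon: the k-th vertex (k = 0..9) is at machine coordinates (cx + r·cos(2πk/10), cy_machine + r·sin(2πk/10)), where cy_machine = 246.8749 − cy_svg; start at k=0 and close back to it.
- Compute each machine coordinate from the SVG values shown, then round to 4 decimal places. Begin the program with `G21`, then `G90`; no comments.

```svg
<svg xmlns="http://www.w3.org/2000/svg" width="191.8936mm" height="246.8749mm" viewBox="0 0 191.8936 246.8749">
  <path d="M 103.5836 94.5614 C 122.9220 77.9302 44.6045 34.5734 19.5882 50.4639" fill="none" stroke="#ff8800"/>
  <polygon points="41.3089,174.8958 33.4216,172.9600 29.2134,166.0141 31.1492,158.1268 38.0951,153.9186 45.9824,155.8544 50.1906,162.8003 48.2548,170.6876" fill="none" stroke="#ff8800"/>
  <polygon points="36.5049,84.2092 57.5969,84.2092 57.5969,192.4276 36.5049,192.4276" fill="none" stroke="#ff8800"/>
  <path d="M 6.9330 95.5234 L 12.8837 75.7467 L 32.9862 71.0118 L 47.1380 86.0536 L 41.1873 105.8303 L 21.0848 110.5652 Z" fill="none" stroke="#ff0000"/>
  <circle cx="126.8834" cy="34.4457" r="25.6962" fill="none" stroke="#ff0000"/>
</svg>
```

1 u = 1 mm; y_m = 246.8749 − y.

[1] `<path>` cubic bezier, #ff8800→score S579 F1427: (103.5836,152.3135) → (104.6756,164.8115) → (89.5761,179.5970) → (65.5311,192.5432) → (39.7865,199.5234) → (19.5882,196.4110)

[2] `<polygon>` regular polygon, #ff8800→score S579 F1427: (41.3089,71.9791) → (33.4216,73.9149) → (29.2134,80.8608) → (31.1492,88.7481) → (38.0951,92.9563) → (45.9824,91.0205) → (50.1906,84.0746) → (48.2548,76.1873) → (41.3089,71.9791) (closed)

[3] `<polygon>` rectangle, #ff8800→score S579 F1427: (36.5049,162.6657) → (57.5969,162.6657) → (57.5969,54.4473) → (36.5049,54.4473) → (36.5049,162.6657) (closed)

[4] `<path>` regular polygon, #ff0000→cut S962 F1313: (6.9330,151.3515) → (12.8837,171.1282) → (32.9862,175.8631) → (47.1380,160.8213) → (41.1873,141.0446) → (21.0848,136.3097) → (6.9330,151.3515) (closed)

[5] `<circle>` circle, #ff0000→cut S962 F1313: (152.5796,212.4292) → (147.6721,227.5330) → (134.8240,236.8677) → (118.9428,236.8677) → (106.0947,227.5330) → (101.1872,212.4292) → (106.0947,197.3254) → (118.9428,187.9907) → (134.8240,187.9907) → (147.6721,197.3254) → (152.5796,212.4292) (closed)

G21
G90
G0 X103.5836 Y152.3135
M3 S579
G01 X104.6756 Y164.8115 F1427
G01 X89.5761 Y179.5970
G01 X65.5311 Y192.5432
G01 X39.7865 Y199.5234
G01 X19.5882 Y196.4110
M5
G0 X41.3089 Y71.9791
M3 S579
G01 X33.4216 Y73.9149 F1427
G01 X29.2134 Y80.8608
G01 X31.1492 Y88.7481
G01 X38.0951 Y92.9563
G01 X45.9824 Y91.0205
G01 X50.1906 Y84.0746
G01 X48.2548 Y76.1873
G01 X41.3089 Y71.9791
M5
G0 X36.5049 Y162.6657
M3 S579
G01 X57.5969 Y162.6657 F1427
G01 X57.5969 Y54.4473
G01 X36.5049 Y54.4473
G01 X36.5049 Y162.6657
M5
G0 X6.9330 Y151.3515
M3 S962
G01 X12.8837 Y171.1282 F1313
G01 X32.9862 Y175.8631
G01 X47.1380 Y160.8213
G01 X41.1873 Y141.0446
G01 X21.0848 Y136.3097
G01 X6.9330 Y151.3515
M5
G0 X152.5796 Y212.4292
M3 S962
G01 X147.6721 Y227.5330 F1313
G01 X134.8240 Y236.8677
G01 X118.9428 Y236.8677
G01 X106.0947 Y227.5330
G01 X101.1872 Y212.4292
G01 X106.0947 Y197.3254
G01 X118.9428 Y187.9907
G01 X134.8240 Y187.9907
G01 X147.6721 Y197.3254
G01 X152.5796 Y212.4292
M5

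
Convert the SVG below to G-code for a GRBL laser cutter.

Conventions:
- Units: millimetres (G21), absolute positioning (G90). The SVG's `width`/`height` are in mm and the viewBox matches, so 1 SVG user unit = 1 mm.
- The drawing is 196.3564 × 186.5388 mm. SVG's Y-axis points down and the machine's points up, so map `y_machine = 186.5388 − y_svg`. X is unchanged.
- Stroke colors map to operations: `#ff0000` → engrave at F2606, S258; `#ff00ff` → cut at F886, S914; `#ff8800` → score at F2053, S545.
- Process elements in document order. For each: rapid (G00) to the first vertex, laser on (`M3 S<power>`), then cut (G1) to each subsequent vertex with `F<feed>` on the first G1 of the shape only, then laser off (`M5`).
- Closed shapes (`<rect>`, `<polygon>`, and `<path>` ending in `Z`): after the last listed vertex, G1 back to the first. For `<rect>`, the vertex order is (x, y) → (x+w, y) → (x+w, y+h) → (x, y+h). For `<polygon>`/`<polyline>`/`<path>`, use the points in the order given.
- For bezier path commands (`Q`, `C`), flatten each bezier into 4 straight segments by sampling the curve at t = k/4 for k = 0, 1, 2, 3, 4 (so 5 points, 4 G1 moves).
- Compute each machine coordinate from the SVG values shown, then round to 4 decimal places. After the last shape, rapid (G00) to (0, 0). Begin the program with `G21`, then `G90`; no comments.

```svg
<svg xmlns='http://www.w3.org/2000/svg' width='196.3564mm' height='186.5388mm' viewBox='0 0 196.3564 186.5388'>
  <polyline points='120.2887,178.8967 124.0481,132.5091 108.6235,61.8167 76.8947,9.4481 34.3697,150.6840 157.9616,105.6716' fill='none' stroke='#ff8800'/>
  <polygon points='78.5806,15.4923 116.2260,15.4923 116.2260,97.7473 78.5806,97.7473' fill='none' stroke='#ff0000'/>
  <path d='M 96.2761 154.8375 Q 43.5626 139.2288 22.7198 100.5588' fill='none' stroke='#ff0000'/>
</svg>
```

1 u = 1 mm; y_m = 186.5388 − y.

[1] `<polyline>` open polyline, #ff8800→score S545 F2053: (120.2887,7.6421) → (124.0481,54.0297) → (108.6235,124.7221) → (76.8947,177.0907) → (34.3697,35.8548) → (157.9616,80.8672)

[2] `<polygon>` rectangle, #ff0000→engrave S258 F2606: (78.5806,171.0465) → (116.2260,171.0465) → (116.2260,88.7915) → (78.5806,88.7915) → (78.5806,171.0465) (closed)

[3] `<path>` quadratic bezier, #ff0000→engrave S258 F2606: (96.2761,31.7013) → (71.9113,40.9470) → (51.5303,53.0753) → (35.1331,68.0863) → (22.7198,85.9800)

G21
G90
G00 X120.2887 Y7.6421
M3 S545
G1 X124.0481 Y54.0297 F2053
G1 X108.6235 Y124.7221
G1 X76.8947 Y177.0907
G1 X34.3697 Y35.8548
G1 X157.9616 Y80.8672
M5
G00 X78.5806 Y171.0465
M3 S258
G1 X116.2260 Y171.0465 F2606
G1 X116.2260 Y88.7915
G1 X78.5806 Y88.7915
G1 X78.5806 Y171.0465
M5
G00 X96.2761 Y31.7013
M3 S258
G1 X71.9113 Y40.9470 F2606
G1 X51.5303 Y53.0753
G1 X35.1331 Y68.0863
G1 X22.7198 Y85.9800
M5
G00 X0.0000 Y0.0000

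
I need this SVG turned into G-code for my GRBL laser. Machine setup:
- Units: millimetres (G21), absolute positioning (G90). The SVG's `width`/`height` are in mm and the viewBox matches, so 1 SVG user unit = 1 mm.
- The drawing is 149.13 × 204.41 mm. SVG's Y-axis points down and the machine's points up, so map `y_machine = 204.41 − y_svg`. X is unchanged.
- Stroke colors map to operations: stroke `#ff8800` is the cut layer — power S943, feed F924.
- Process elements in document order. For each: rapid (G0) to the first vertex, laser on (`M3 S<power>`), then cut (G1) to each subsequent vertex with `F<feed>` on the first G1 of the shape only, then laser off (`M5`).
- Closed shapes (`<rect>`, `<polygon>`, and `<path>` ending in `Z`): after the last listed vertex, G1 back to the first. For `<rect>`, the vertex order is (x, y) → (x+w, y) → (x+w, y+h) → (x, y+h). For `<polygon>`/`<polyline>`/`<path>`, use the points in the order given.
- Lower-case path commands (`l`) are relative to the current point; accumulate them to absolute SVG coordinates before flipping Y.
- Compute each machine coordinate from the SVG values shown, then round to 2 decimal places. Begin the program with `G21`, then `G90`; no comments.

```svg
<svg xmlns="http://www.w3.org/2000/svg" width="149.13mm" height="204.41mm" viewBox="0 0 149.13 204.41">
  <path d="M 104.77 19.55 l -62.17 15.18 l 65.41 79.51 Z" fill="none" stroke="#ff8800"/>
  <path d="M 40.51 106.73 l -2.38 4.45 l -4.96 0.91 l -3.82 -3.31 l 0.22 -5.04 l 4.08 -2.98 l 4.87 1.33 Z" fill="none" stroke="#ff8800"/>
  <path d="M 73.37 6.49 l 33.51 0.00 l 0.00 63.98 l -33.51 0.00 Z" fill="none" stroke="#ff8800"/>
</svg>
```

viewBox `0 0 149.13 204.41` with mm width/height → 1 unit = 1 mm. Flip: y_m = 204.41 − y_svg.

**Shape 1** — `<path>` closed polygon, stroke `#ff8800` → cut (S943, F924). Machine vertices: (104.77,184.86) → (42.60,169.68) → (108.01,90.17) → (104.77,184.86). Closed: final G1 returns to the first vertex.

**Shape 2** — `<path>` regular polygon, stroke `#ff8800` → cut (S943, F924). Machine vertices: (40.51,97.68) → (38.13,93.23) → (33.17,92.32) → (29.35,95.63) → (29.57,100.67) → (33.65,103.65) → (38.52,102.32) → (40.51,97.68). Closed: final G1 returns to the first vertex.

**Shape 3** — `<path>` rectangle, stroke `#ff8800` → cut (S943, F924). Machine vertices: (73.37,197.92) → (106.88,197.92) → (106.88,133.94) → (73.37,133.94) → (73.37,197.92). Closed: final G1 returns to the first vertex.

G21
G90
G0 X104.77 Y184.86
M3 S943
G1 X42.60 Y169.68 F924
G1 X108.01 Y90.17
G1 X104.77 Y184.86
M5
G0 X40.51 Y97.68
M3 S943
G1 X38.13 Y93.23 F924
G1 X33.17 Y92.32
G1 X29.35 Y95.63
G1 X29.57 Y100.67
G1 X33.65 Y103.65
G1 X38.52 Y102.32
G1 X40.51 Y97.68
M5
G0 X73.37 Y197.92
M3 S943
G1 X106.88 Y197.92 F924
G1 X106.88 Y133.94
G1 X73.37 Y133.94
G1 X73.37 Y197.92
M5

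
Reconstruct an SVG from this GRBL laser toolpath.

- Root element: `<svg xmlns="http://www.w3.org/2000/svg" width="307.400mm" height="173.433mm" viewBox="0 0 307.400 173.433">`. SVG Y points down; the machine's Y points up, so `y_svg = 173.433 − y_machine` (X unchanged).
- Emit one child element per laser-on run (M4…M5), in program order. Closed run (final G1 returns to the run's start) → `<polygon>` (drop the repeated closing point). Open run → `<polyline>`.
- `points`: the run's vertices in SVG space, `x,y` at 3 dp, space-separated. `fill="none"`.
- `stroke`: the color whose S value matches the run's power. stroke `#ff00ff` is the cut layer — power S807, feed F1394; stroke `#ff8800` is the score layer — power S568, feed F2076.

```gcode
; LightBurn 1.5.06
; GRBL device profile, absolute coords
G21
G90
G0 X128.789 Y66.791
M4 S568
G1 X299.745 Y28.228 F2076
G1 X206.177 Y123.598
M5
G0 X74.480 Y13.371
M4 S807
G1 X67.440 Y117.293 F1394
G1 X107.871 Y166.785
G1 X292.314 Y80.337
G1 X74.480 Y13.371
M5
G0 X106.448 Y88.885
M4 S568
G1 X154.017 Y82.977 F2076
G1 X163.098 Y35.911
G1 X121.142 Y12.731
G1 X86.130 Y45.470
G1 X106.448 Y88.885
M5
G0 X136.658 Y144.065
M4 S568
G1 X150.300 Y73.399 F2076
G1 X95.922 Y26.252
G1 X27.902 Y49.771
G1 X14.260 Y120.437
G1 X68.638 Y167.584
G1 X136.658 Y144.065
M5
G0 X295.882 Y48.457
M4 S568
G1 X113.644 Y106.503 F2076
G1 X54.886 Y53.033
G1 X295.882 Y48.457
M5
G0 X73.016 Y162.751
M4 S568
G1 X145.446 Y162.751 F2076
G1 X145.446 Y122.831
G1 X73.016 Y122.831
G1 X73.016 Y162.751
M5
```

<svg xmlns="http://www.w3.org/2000/svg" width="307.400mm" height="173.433mm" viewBox="0 0 307.400 173.433">
  <polyline points="128.789,106.642 299.745,145.205 206.177,49.835" fill="none" stroke="#ff8800"/>
  <polygon points="74.480,160.062 67.440,56.140 107.871,6.648 292.314,93.096" fill="none" stroke="#ff00ff"/>
  <polygon points="106.448,84.548 154.017,90.456 163.098,137.522 121.142,160.702 86.130,127.963" fill="none" stroke="#ff8800"/>
  <polygon points="136.658,29.368 150.300,100.034 95.922,147.181 27.902,123.662 14.260,52.996 68.638,5.849" fill="none" stroke="#ff8800"/>
  <polygon points="295.882,124.976 113.644,66.930 54.886,120.400" fill="none" stroke="#ff8800"/>
  <polygon points="73.016,10.682 145.446,10.682 145.446,50.602 73.016,50.602" fill="none" stroke="#ff8800"/>
</svg>

Each laser-on run becomes one SVG element. Flip Y back into SVG space with y_svg = 173.433 − y_machine.

Run 1: S568 ⇒ score layer `#ff8800`. The run is open, so emit a `<polyline>` with points (Y-flipped): 128.789,106.642 299.745,145.205 206.177,49.835.

Run 2: the run's S807 means `#ff00ff` (cut). The run returns to its start, so emit a `<polygon>` with points (Y-flipped): 74.480,160.062 67.440,56.140 107.871,6.648 292.314,93.096.

Run 3: power S568 maps to stroke `#ff8800` (score). The run returns to its start, so emit a `<polygon>` with points (Y-flipped): 106.448,84.548 154.017,90.456 163.098,137.522 121.142,160.702 86.130,127.963.

Run 4: power S568 maps to stroke `#ff8800` (score). The run returns to its start, so emit a `<polygon>` with points (Y-flipped): 136.658,29.368 150.300,100.034 95.922,147.181 27.902,123.662 14.260,52.996 68.638,5.849.

Run 5: S568 ⇒ score layer `#ff8800`. The run returns to its start, so emit a `<polygon>` with points (Y-flipped): 295.882,124.976 113.644,66.930 54.886,120.400.

Run 6: power S568 maps to stroke `#ff8800` (score). The run returns to its start, so emit a `<polygon>` with points (Y-flipped): 73.016,10.682 145.446,10.682 145.446,50.602 73.016,50.602.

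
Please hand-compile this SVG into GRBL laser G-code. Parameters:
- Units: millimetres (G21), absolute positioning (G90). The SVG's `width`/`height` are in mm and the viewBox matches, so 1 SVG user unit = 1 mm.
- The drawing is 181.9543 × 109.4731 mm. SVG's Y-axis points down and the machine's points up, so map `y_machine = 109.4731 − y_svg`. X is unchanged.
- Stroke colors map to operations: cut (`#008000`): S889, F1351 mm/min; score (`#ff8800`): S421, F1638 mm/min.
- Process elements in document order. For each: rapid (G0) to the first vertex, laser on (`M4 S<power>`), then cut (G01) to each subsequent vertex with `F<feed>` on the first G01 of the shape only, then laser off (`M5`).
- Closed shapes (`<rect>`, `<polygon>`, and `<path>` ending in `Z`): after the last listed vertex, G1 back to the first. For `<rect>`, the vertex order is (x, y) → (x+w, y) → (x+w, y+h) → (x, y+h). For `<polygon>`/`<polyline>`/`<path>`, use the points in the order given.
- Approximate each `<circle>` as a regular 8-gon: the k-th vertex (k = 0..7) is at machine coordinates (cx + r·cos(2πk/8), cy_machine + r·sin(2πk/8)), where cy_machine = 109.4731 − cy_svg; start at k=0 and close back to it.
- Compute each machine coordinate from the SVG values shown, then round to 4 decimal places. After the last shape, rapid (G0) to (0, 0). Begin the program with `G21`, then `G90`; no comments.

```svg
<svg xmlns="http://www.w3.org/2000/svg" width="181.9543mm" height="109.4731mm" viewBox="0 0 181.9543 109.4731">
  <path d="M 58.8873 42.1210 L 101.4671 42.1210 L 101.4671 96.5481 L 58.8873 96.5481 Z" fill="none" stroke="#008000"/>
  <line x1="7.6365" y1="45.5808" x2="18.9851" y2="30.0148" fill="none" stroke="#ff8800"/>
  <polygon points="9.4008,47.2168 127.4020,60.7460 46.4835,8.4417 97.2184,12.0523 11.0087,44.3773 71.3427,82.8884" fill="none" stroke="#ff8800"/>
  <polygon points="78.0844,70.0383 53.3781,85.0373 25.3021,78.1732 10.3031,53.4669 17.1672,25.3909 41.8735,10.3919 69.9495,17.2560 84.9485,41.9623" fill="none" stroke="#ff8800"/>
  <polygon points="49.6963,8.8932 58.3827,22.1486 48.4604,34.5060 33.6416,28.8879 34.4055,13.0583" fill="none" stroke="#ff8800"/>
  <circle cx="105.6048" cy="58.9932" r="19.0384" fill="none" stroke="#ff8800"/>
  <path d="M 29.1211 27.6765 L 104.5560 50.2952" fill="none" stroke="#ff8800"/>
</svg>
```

G21
G90
G0 X58.8873 Y67.3521
M4 S889
G01 X101.4671 Y67.3521 F1351
G01 X101.4671 Y12.9250
G01 X58.8873 Y12.9250
G01 X58.8873 Y67.3521
M5
G0 X7.6365 Y63.8923
M4 S421
G01 X18.9851 Y79.4583 F1638
M5
G0 X9.4008 Y62.2563
M4 S421
G01 X127.4020 Y48.7271 F1638
G01 X46.4835 Y101.0314
G01 X97.2184 Y97.4208
G01 X11.0087 Y65.0958
G01 X71.3427 Y26.5847
G01 X9.4008 Y62.2563
M5
G0 X78.0844 Y39.4348
M4 S421
G01 X53.3781 Y24.4358 F1638
G01 X25.3021 Y31.2999
G01 X10.3031 Y56.0062
G01 X17.1672 Y84.0822
G01 X41.8735 Y99.0812
G01 X69.9495 Y92.2171
G01 X84.9485 Y67.5108
G01 X78.0844 Y39.4348
M5
G0 X49.6963 Y100.5799
M4 S421
G01 X58.3827 Y87.3245 F1638
G01 X48.4604 Y74.9671
G01 X33.6416 Y80.5852
G01 X34.4055 Y96.4148
G01 X49.6963 Y100.5799
M5
G0 X124.6432 Y50.4799
M4 S421
G01 X119.0670 Y63.9421 F1638
G01 X105.6048 Y69.5183
G01 X92.1426 Y63.9421
G01 X86.5664 Y50.4799
G01 X92.1426 Y37.0177
G01 X105.6048 Y31.4415
G01 X119.0670 Y37.0177
G01 X124.6432 Y50.4799
M5
G0 X29.1211 Y81.7966
M4 S421
G01 X104.5560 Y59.1779 F1638
M5
G0 X0.0000 Y0.0000

viewBox `0 0 181.9543 109.4731` with mm width/height → 1 unit = 1 mm. Flip: y_m = 109.4731 − y_svg.

**Shape 1** — `<path>` rectangle, stroke `#008000` → cut (S889, F1351). Machine vertices: (58.8873,67.3521) → (101.4671,67.3521) → (101.4671,12.9250) → (58.8873,12.9250) → (58.8873,67.3521). Closed: final G1 returns to the first vertex.

**Shape 2** — `<line>` line segment, stroke `#ff8800` → score (S421, F1638). Machine vertices: (7.6365,63.8923) → (18.9851,79.4583). Open path.

**Shape 3** — `<polygon>` closed polygon, stroke `#ff8800` → score (S421, F1638). Machine vertices: (9.4008,62.2563) → (127.4020,48.7271) → (46.4835,101.0314) → (97.2184,97.4208) → (11.0087,65.0958) → (71.3427,26.5847) → (9.4008,62.2563). Closed: final G1 returns to the first vertex.

**Shape 4** — `<polygon>` regular polygon, stroke `#ff8800` → score (S421, F1638). Machine vertices: (78.0844,39.4348) → (53.3781,24.4358) → (25.3021,31.2999) → (10.3031,56.0062) → (17.1672,84.0822) → (41.8735,99.0812) → (69.9495,92.2171) → (84.9485,67.5108) → (78.0844,39.4348). Closed: final G1 returns to the first vertex.

**Shape 5** — `<polygon>` regular polygon, stroke `#ff8800` → score (S421, F1638). Machine vertices: (49.6963,100.5799) → (58.3827,87.3245) → (48.4604,74.9671) → (33.6416,80.5852) → (34.4055,96.4148) → (49.6963,100.5799). Closed: final G1 returns to the first vertex.

**Shape 6** — `<circle>` circle, stroke `#ff8800` → score (S421, F1638). Machine vertices: (124.6432,50.4799) → (119.0670,63.9421) → (105.6048,69.5183) → (92.1426,63.9421) → (86.5664,50.4799) → (92.1426,37.0177) → (105.6048,31.4415) → (119.0670,37.0177) → (124.6432,50.4799). Closed: final G1 returns to the first vertex.

**Shape 7** — `<path>` line segment, stroke `#ff8800` → score (S421, F1638). Machine vertices: (29.1211,81.7966) → (104.5560,59.1779). Open path.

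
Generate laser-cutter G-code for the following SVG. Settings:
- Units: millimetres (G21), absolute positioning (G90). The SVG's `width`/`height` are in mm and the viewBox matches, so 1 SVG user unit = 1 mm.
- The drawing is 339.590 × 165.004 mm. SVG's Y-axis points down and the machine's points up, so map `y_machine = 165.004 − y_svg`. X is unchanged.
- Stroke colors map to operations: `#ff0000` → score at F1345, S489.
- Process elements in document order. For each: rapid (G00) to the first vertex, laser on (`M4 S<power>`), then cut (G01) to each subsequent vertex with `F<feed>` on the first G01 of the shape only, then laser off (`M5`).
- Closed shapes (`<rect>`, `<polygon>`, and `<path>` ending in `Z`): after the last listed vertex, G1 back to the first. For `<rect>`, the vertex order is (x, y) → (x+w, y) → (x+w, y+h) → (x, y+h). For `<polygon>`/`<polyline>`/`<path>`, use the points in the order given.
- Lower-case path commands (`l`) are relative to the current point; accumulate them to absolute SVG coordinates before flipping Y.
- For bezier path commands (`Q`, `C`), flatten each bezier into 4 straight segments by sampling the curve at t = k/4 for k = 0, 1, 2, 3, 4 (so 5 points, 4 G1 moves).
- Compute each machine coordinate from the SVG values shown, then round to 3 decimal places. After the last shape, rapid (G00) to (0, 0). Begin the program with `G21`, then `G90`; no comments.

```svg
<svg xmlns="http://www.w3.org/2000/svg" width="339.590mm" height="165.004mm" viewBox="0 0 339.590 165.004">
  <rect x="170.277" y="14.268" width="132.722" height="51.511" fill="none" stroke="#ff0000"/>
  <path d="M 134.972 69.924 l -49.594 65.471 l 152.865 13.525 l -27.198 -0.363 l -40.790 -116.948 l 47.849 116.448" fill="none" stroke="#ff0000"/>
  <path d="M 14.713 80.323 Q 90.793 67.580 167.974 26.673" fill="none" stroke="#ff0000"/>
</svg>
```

viewBox `0 0 339.590 165.004` with mm width/height → 1 unit = 1 mm. Flip: y_m = 165.004 − y_svg.

**Shape 1** — `<rect>` rectangle, stroke `#ff0000` → score (S489, F1345). Machine vertices: (170.277,150.736) → (302.999,150.736) → (302.999,99.225) → (170.277,99.225) → (170.277,150.736). Closed: final G1 returns to the first vertex.

**Shape 2** — `<path>` open polyline, stroke `#ff0000` → score (S489, F1345). Machine vertices: (134.972,95.080) → (85.378,29.609) → (238.243,16.084) → (211.045,16.447) → (170.255,133.395) → (218.104,16.947). Open path.

**Shape 3** — `<path>` quadratic bezier, stroke `#ff0000` → score (S489, F1345). Control points (SVG): P0=(14.713,80.323), P1=(90.793,67.580), P2=(167.974,26.673); sampled at t=k/4. Machine vertices: (14.713,84.681) → (52.822,92.813) → (91.068,104.465) → (129.452,119.638) → (167.974,138.331). Open path.

G21
G90
G00 X170.277 Y150.736
M4 S489
G01 X302.999 Y150.736 F1345
G01 X302.999 Y99.225
G01 X170.277 Y99.225
G01 X170.277 Y150.736
M5
G00 X134.972 Y95.080
M4 S489
G01 X85.378 Y29.609 F1345
G01 X238.243 Y16.084
G01 X211.045 Y16.447
G01 X170.255 Y133.395
G01 X218.104 Y16.947
M5
G00 X14.713 Y84.681
M4 S489
G01 X52.822 Y92.813 F1345
G01 X91.068 Y104.465
G01 X129.452 Y119.638
G01 X167.974 Y138.331
M5
G00 X0.000 Y0.000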